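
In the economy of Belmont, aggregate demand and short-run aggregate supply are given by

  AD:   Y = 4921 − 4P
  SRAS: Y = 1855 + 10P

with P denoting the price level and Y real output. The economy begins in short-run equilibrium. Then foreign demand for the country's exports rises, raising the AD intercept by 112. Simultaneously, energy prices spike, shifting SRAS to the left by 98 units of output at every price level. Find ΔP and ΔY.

ΔP = +15, ΔY = +52

After both shocks: AD is Y = 5033 − 4P and SRAS is Y = 1757 + 10P.
Setting them equal: 3276 = 14P, so P = 234.
Y = 5033 − 4·234 = 4097.
Initially P = 219, Y = 4045, so ΔP = +15 and ΔY = +52.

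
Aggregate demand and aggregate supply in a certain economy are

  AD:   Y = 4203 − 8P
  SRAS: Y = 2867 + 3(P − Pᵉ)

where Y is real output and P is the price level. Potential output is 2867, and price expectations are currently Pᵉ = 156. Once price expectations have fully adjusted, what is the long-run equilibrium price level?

Long-run P = 167

Short run: with Pᵉ = 156, SRAS is Y = 2399 + 3P. Setting AD = SRAS gives 1804 = 11P, so P = 164 and Y = 4203 − 8·164 = 2891.
Output 2891 is above potential 2867, so over time expected prices rise and SRAS shifts left until Y returns to 2867.
Long run: Y = 2867 on the AD curve gives 2867 = 4203 − 8P, so P = 167.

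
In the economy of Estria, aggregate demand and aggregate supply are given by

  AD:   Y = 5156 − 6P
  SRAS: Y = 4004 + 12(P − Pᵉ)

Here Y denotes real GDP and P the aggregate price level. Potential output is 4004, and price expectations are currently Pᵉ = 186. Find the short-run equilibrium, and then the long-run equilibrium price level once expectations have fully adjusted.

Short run: with Pᵉ = 186, SRAS is Y = 1772 + 12P. Setting AD = SRAS gives 3384 = 18P, so P = 188 and Y = 5156 − 6·188 = 4028.
Output 4028 is above potential 4004, so over time expected prices rise and SRAS shifts left until Y returns to 4004.
Long run: Y = 4004 on the AD curve gives 4004 = 5156 − 6P, so P = 192.

Short run: P = 188, Y = 4028. Long run: P = 192.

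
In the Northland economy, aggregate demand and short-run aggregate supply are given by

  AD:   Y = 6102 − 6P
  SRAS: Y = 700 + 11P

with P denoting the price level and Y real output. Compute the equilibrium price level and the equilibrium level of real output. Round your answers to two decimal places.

Set AD = SRAS: 6102 − 6P = 700 + 11P, so 5402 = 17P and P = 317.76.
Substituting into AD, Y = 6102 − 6P = 4195.41.

P = 317.76, Y = 4195.41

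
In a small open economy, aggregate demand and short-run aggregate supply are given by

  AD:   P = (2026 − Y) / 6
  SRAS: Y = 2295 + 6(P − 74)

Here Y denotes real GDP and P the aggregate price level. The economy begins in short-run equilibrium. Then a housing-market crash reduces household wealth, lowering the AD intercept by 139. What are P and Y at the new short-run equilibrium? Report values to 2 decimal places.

This is a negative demand shock: AD shifts left.
New AD: Y = 1887 − 6P.
SRAS can be written Y = 1851 + 6P.
Set AD = SRAS: 1887 − 6P = 1851 + 6P, so 36 = 12P and P = 3.00.
Substituting into AD, Y = 1869.00.

P = 3.00, Y = 1869.00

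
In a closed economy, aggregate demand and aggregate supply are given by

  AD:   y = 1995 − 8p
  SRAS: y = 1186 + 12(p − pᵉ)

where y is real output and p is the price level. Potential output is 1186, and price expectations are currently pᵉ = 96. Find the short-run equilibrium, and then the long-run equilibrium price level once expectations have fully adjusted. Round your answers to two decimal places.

Short run: with pᵉ = 96, SRAS is y = 34 + 12p. Setting AD = SRAS gives 1961 = 20p, so p = 98.05 and y = 1995 − 8p = 1210.60.
Output 1210.60 is above potential 1186, so over time expected prices rise and SRAS shifts left until y returns to 1186.
Long run: y = 1186 on the AD curve gives 1186 = 1995 − 8p, so p = 101.13.

Short run: p = 98.05, y = 1210.60. Long run: p = 101.13.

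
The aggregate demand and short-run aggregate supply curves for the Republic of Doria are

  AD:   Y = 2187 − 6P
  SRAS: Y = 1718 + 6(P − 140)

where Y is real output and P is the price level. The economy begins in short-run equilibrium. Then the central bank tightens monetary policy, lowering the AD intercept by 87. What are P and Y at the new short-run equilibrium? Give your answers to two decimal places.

This is a negative demand shock: AD shifts left.
New AD: Y = 2100 − 6P.
SRAS can be written Y = 878 + 6P.
Set AD = SRAS: 2100 − 6P = 878 + 6P, so 1222 = 12P and P = 101.83.
Substituting into AD, Y = 1489.00.

P = 101.83, Y = 1489.00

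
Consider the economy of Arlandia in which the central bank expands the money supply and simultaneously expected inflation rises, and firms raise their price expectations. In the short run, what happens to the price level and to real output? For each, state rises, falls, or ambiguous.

Price level: rises; output: ambiguous

The first event is a positive demand shock: AD shifts right, which by itself pushes P up and Y up.
The second is an adverse supply shock: SRAS shifts left, which by itself pushes P up and Y down.
Both shocks push P up, so P rises. The two shocks push Y in opposite directions, so the effect on Y is ambiguous.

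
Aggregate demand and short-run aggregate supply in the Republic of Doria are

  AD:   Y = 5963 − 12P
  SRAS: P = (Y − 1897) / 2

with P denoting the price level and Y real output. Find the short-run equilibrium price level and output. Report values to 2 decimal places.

Rearrange SRAS to Y = 1897 + 2P.
Set AD = SRAS: 5963 − 12P = 1897 + 2P, so 4066 = 14P and P = 290.43.
Substituting into AD, Y = 5963 − 12P = 2477.86.

P = 290.43, Y = 2477.86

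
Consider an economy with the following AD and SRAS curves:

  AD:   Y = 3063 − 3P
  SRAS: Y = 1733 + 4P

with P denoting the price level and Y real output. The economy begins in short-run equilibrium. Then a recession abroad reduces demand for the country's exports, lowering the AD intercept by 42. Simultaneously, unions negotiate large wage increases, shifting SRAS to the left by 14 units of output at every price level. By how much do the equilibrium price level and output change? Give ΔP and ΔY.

After both shocks: AD is Y = 3021 − 3P and SRAS is Y = 1719 + 4P.
Setting them equal: 1302 = 7P, so P = 186.
Y = 3021 − 3·186 = 2463.
Initially P = 190, Y = 2493, so ΔP = -4 and ΔY = -30.

ΔP = -4, ΔY = -30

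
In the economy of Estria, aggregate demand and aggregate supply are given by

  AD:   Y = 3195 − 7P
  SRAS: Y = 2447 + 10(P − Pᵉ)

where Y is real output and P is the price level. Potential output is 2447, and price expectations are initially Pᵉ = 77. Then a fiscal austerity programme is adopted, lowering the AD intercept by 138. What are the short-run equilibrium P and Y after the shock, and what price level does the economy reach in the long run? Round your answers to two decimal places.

Short run: P = 81.18, Y = 2488.76. Long run: P = 87.14.

AD shifts left: new AD is Y = 3057 − 7P. With Pᵉ = 77, SRAS is Y = 1677 + 10P.
Short run: 3057 − 7P = 1677 + 10P gives 1380 = 17P, so P = 81.18 and Y = 3057 − 7P = 2488.76.
Y = 2488.76 is above potential 2447; expectations adjust and SRAS shifts left until Y = 2447.
Long run: on the new AD curve, 2447 = 3057 − 7P gives P = 87.14.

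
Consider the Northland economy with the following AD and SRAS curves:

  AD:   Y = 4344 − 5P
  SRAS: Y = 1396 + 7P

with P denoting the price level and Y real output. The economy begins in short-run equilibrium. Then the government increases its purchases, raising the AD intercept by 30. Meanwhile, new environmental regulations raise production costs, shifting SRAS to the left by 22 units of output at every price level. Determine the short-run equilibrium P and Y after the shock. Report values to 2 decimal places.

P = 250.00, Y = 3124.00

After both shocks: AD is Y = 4374 − 5P and SRAS is Y = 1374 + 7P.
Setting them equal: 3000 = 12P, so P = 250.00.
Substituting into AD, Y = 3124.00.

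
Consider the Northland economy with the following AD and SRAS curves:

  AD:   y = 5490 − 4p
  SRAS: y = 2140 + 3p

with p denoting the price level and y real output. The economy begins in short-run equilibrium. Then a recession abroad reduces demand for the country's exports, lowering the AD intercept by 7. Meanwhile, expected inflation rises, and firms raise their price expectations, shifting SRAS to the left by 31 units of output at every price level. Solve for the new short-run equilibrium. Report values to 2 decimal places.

After both shocks: AD is y = 5483 − 4p and SRAS is y = 2109 + 3p.
Setting them equal: 3374 = 7p, so p = 482.00.
Substituting into AD, y = 3555.00.

p = 482.00, y = 3555.00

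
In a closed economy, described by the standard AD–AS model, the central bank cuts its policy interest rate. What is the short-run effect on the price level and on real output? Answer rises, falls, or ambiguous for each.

Price level: rises; output: rises

This is a positive demand shock: AD shifts right.
Moving along the upward-sloping SRAS curve, P rises and Y rises.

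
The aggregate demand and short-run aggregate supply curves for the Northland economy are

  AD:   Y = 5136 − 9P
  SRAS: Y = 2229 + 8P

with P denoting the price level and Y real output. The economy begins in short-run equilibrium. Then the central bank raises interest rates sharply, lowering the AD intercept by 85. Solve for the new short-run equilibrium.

P = 166, Y = 3557

This is a negative demand shock: AD shifts left.
New AD: Y = 5051 − 9P.
Set AD = SRAS: 5051 − 9P = 2229 + 8P, so 2822 = 17P and P = 166.
Y = 5051 − 9·166 = 3557.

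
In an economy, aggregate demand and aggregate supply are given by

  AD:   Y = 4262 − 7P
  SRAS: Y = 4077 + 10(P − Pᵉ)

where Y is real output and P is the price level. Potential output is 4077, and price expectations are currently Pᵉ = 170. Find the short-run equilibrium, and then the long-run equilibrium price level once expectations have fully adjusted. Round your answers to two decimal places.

Short run: P = 110.88, Y = 3485.82. Long run: P = 26.43.

Short run: with Pᵉ = 170, SRAS is Y = 2377 + 10P. Setting AD = SRAS gives 1885 = 17P, so P = 110.88 and Y = 4262 − 7P = 3485.82.
Output 3485.82 is below potential 4077, so over time expected prices fall and SRAS shifts right until Y returns to 4077.
Long run: Y = 4077 on the AD curve gives 4077 = 4262 − 7P, so P = 26.43.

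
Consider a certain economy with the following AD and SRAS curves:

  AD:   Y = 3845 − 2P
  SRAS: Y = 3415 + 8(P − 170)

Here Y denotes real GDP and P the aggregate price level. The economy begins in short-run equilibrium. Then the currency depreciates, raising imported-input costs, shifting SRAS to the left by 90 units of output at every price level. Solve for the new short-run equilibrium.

P = 188, Y = 3469

This is a negative supply shock: SRAS shifts left.
New SRAS: Y = 1965 + 8P.
Set AD = SRAS: 3845 − 2P = 1965 + 8P, so 1880 = 10P and P = 188.
Y = 3845 − 2·188 = 3469.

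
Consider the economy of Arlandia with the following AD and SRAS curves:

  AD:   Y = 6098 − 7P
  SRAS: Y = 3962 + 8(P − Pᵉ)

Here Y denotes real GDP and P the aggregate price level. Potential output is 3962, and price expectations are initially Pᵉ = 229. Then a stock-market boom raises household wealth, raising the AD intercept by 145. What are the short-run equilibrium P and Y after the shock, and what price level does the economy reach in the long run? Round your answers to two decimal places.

AD shifts right: new AD is Y = 6243 − 7P. With Pᵉ = 229, SRAS is Y = 2130 + 8P.
Short run: 6243 − 7P = 2130 + 8P gives 4113 = 15P, so P = 274.20 and Y = 6243 − 7P = 4323.60.
Y = 4323.60 is above potential 3962; expectations adjust and SRAS shifts left until Y = 3962.
Long run: on the new AD curve, 3962 = 6243 − 7P gives P = 325.86.

Short run: P = 274.20, Y = 4323.60. Long run: P = 325.86.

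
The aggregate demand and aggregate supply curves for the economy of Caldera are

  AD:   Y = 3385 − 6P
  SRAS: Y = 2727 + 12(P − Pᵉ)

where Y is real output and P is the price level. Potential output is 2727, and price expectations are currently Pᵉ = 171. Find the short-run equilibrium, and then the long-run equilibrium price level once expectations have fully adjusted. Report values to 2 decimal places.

Short run: P = 150.56, Y = 2481.67. Long run: P = 109.67.

Short run: with Pᵉ = 171, SRAS is Y = 675 + 12P. Setting AD = SRAS gives 2710 = 18P, so P = 150.56 and Y = 3385 − 6P = 2481.67.
Output 2481.67 is below potential 2727, so over time expected prices fall and SRAS shifts right until Y returns to 2727.
Long run: Y = 2727 on the AD curve gives 2727 = 3385 − 6P, so P = 109.67.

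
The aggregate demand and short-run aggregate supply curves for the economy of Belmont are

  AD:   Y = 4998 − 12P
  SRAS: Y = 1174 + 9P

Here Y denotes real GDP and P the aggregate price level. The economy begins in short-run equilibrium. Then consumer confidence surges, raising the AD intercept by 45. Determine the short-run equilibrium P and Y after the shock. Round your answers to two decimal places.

P = 184.24, Y = 2832.14

This is a positive demand shock: AD shifts right.
New AD: Y = 5043 − 12P.
Set AD = SRAS: 5043 − 12P = 1174 + 9P, so 3869 = 21P and P = 184.24.
Substituting into AD, Y = 2832.14.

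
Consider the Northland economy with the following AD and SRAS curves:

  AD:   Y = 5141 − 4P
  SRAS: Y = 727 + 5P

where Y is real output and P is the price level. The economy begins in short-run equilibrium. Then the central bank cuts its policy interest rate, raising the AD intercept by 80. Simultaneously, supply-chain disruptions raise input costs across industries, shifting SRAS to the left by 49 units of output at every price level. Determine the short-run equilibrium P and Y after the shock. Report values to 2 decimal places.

P = 504.78, Y = 3201.89

After both shocks: AD is Y = 5221 − 4P and SRAS is Y = 678 + 5P.
Setting them equal: 4543 = 9P, so P = 504.78.
Substituting into AD, Y = 3201.89.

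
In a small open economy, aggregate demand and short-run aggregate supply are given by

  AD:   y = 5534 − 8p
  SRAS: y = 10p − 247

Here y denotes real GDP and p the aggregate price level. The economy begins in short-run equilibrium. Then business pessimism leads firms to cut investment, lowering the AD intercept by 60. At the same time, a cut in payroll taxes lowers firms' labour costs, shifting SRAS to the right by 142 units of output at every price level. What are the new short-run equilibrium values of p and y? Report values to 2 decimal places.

p = 309.94, y = 2994.44

After both shocks: AD is y = 5474 − 8p and SRAS is y = 10p − 105.
Setting them equal: 5579 = 18p, so p = 309.94.
Substituting into AD, y = 2994.44.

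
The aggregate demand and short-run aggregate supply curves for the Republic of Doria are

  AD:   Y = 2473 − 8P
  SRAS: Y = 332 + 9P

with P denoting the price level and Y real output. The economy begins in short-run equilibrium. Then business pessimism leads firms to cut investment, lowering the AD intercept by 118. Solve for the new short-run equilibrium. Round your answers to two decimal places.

P = 119.00, Y = 1403.00

This is a negative demand shock: AD shifts left.
New AD: Y = 2355 − 8P.
Set AD = SRAS: 2355 − 8P = 332 + 9P, so 2023 = 17P and P = 119.00.
Substituting into AD, Y = 1403.00.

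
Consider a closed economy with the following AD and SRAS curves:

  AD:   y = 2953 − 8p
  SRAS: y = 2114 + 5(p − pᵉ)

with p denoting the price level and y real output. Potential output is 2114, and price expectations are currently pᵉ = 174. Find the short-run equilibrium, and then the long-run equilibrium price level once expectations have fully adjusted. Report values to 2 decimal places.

Short run: p = 131.46, y = 1901.31. Long run: p = 104.88.

Short run: with pᵉ = 174, SRAS is y = 1244 + 5p. Setting AD = SRAS gives 1709 = 13p, so p = 131.46 and y = 2953 − 8p = 1901.31.
Output 1901.31 is below potential 2114, so over time expected prices fall and SRAS shifts right until y returns to 2114.
Long run: y = 2114 on the AD curve gives 2114 = 2953 − 8p, so p = 104.88.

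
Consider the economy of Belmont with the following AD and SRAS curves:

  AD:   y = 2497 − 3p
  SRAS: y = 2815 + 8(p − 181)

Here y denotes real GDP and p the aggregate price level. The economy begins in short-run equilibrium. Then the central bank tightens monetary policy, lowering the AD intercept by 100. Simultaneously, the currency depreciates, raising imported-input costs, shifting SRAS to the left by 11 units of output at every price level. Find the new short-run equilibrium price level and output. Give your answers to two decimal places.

After both shocks: AD is y = 2397 − 3p and SRAS is y = 1356 + 8p.
Setting them equal: 1041 = 11p, so p = 94.64.
Substituting into AD, y = 2113.09.

p = 94.64, y = 2113.09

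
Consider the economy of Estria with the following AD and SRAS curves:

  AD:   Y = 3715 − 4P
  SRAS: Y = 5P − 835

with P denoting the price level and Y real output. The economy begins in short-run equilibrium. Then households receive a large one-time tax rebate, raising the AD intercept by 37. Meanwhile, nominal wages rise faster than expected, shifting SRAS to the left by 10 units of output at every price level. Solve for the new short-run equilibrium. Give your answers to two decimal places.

P = 510.78, Y = 1708.89

After both shocks: AD is Y = 3752 − 4P and SRAS is Y = 5P − 845.
Setting them equal: 4597 = 9P, so P = 510.78.
Substituting into AD, Y = 1708.89.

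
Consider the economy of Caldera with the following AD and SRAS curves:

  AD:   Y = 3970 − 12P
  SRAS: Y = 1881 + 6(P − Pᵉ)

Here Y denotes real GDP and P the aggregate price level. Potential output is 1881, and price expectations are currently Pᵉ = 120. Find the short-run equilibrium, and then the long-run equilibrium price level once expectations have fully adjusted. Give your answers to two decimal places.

Short run: P = 156.06, Y = 2097.33. Long run: P = 174.08.

Short run: with Pᵉ = 120, SRAS is Y = 1161 + 6P. Setting AD = SRAS gives 2809 = 18P, so P = 156.06 and Y = 3970 − 12P = 2097.33.
Output 2097.33 is above potential 1881, so over time expected prices rise and SRAS shifts left until Y returns to 1881.
Long run: Y = 1881 on the AD curve gives 1881 = 3970 − 12P, so P = 174.08.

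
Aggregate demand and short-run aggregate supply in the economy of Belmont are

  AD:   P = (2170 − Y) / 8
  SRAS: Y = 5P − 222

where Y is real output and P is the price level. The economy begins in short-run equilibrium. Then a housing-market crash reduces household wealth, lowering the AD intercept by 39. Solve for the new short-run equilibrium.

This is a negative demand shock: AD shifts left.
New AD: Y = 2131 − 8P.
Set AD = SRAS: 2131 − 8P = 5P − 222, so 2353 = 13P and P = 181.
Y = 2131 − 8·181 = 683.

P = 181, Y = 683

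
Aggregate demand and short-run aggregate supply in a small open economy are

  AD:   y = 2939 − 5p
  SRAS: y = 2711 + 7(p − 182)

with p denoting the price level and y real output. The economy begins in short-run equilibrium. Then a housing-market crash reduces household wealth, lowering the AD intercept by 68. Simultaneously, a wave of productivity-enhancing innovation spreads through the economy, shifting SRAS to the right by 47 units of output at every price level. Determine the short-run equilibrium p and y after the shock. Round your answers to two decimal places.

After both shocks: AD is y = 2871 − 5p and SRAS is y = 1484 + 7p.
Setting them equal: 1387 = 12p, so p = 115.58.
Substituting into AD, y = 2293.08.

p = 115.58, y = 2293.08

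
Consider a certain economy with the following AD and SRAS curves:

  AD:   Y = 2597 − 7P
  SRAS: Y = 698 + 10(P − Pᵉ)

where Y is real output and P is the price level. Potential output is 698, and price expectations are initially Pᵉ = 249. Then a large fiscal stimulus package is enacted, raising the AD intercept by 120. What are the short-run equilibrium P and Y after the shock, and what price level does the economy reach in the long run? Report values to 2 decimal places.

Short run: P = 265.24, Y = 860.35. Long run: P = 288.43.

AD shifts right: new AD is Y = 2717 − 7P. With Pᵉ = 249, SRAS is Y = 10P − 1792.
Short run: 2717 − 7P = 10P − 1792 gives 4509 = 17P, so P = 265.24 and Y = 2717 − 7P = 860.35.
Y = 860.35 is above potential 698; expectations adjust and SRAS shifts left until Y = 698.
Long run: on the new AD curve, 698 = 2717 − 7P gives P = 288.43.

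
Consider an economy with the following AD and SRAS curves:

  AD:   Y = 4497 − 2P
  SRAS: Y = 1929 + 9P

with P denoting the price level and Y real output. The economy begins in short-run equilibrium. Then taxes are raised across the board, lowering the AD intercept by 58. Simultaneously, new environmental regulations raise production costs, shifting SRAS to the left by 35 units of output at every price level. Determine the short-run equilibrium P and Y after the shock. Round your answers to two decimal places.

P = 231.36, Y = 3976.27

After both shocks: AD is Y = 4439 − 2P and SRAS is Y = 1894 + 9P.
Setting them equal: 2545 = 11P, so P = 231.36.
Substituting into AD, Y = 3976.27.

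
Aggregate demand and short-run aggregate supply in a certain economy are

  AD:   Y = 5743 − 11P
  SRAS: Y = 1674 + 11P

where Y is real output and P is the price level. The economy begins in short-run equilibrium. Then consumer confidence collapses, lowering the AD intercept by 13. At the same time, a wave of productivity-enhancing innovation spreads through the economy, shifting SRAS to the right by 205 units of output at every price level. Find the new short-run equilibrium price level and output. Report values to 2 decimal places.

P = 175.05, Y = 3804.50

After both shocks: AD is Y = 5730 − 11P and SRAS is Y = 1879 + 11P.
Setting them equal: 3851 = 22P, so P = 175.05.
Substituting into AD, Y = 3804.50.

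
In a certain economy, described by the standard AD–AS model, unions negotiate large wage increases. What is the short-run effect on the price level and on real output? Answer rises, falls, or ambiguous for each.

Price level: rises; output: falls

This is an adverse supply shock: SRAS shifts left.
Moving along the downward-sloping AD curve, P rises and Y falls.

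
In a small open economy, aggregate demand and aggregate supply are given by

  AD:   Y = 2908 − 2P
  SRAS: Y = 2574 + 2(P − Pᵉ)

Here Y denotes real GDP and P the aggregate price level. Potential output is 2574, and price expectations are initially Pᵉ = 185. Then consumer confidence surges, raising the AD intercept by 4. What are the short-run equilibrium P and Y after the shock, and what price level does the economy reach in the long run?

Short run: P = 177, Y = 2558. Long run: P = 169.

AD shifts right: new AD is Y = 2912 − 2P. With Pᵉ = 185, SRAS is Y = 2204 + 2P.
Short run: 2912 − 2P = 2204 + 2P gives 708 = 4P, so P = 177 and Y = 2912 − 2·177 = 2558.
Y = 2558 is below potential 2574; expectations adjust and SRAS shifts right until Y = 2574.
Long run: on the new AD curve, 2574 = 2912 − 2P gives P = 169.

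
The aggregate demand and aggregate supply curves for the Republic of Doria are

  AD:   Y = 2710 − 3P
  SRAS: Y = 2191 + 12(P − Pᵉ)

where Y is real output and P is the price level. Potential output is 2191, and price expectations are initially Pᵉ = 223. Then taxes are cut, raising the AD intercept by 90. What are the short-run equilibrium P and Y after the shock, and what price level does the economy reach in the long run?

Short run: P = 219, Y = 2143. Long run: P = 203.

AD shifts right: new AD is Y = 2800 − 3P. With Pᵉ = 223, SRAS is Y = 12P − 485.
Short run: 2800 − 3P = 12P − 485 gives 3285 = 15P, so P = 219 and Y = 2800 − 3·219 = 2143.
Y = 2143 is below potential 2191; expectations adjust and SRAS shifts right until Y = 2191.
Long run: on the new AD curve, 2191 = 2800 − 3P gives P = 203.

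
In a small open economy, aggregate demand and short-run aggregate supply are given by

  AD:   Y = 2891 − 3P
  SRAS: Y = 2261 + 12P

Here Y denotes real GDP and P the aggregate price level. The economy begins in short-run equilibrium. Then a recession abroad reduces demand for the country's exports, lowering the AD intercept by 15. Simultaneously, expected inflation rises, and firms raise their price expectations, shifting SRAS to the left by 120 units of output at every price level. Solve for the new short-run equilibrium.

After both shocks: AD is Y = 2876 − 3P and SRAS is Y = 2141 + 12P.
Setting them equal: 735 = 15P, so P = 49.
Y = 2876 − 3·49 = 2729.

P = 49, Y = 2729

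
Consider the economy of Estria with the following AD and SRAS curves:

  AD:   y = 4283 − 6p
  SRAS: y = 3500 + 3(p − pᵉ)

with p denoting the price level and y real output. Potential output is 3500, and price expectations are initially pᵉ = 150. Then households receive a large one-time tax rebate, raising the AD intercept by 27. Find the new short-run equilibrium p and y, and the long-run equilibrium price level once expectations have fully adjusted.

Short run: p = 140, y = 3470. Long run: p = 135.

AD shifts right: new AD is y = 4310 − 6p. With pᵉ = 150, SRAS is y = 3050 + 3p.
Short run: 4310 − 6p = 3050 + 3p gives 1260 = 9p, so p = 140 and y = 4310 − 6·140 = 3470.
y = 3470 is below potential 3500; expectations adjust and SRAS shifts right until y = 3500.
Long run: on the new AD curve, 3500 = 4310 − 6p gives p = 135.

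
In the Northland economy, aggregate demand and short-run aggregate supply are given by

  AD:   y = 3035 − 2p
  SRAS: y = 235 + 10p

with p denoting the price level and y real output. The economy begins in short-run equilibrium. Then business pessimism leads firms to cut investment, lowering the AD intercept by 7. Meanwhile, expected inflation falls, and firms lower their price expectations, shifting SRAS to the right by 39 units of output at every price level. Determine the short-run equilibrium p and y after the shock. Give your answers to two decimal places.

p = 229.50, y = 2569.00

After both shocks: AD is y = 3028 − 2p and SRAS is y = 274 + 10p.
Setting them equal: 2754 = 12p, so p = 229.50.
Substituting into AD, y = 2569.00.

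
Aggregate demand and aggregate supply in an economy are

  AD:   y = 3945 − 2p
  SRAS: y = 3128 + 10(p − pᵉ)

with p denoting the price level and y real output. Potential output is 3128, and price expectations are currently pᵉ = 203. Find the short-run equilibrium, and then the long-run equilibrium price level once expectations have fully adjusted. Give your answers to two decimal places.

Short run: p = 237.25, y = 3470.50. Long run: p = 408.50.

Short run: with pᵉ = 203, SRAS is y = 1098 + 10p. Setting AD = SRAS gives 2847 = 12p, so p = 237.25 and y = 3945 − 2p = 3470.50.
Output 3470.50 is above potential 3128, so over time expected prices rise and SRAS shifts left until y returns to 3128.
Long run: y = 3128 on the AD curve gives 3128 = 3945 − 2p, so p = 408.50.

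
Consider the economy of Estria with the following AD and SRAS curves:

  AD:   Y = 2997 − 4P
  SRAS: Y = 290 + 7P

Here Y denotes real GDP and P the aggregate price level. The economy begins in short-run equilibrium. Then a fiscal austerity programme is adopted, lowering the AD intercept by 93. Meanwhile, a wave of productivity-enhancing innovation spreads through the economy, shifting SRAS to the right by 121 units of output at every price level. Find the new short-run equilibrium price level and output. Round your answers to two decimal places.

After both shocks: AD is Y = 2904 − 4P and SRAS is Y = 411 + 7P.
Setting them equal: 2493 = 11P, so P = 226.64.
Substituting into AD, Y = 1997.45.

P = 226.64, Y = 1997.45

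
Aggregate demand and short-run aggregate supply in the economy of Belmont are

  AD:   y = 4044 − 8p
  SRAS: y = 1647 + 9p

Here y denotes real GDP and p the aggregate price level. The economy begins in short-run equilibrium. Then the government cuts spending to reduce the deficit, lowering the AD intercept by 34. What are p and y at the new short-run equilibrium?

p = 139, y = 2898

This is a negative demand shock: AD shifts left.
New AD: y = 4010 − 8p.
Set AD = SRAS: 4010 − 8p = 1647 + 9p, so 2363 = 17p and p = 139.
y = 4010 − 8·139 = 2898.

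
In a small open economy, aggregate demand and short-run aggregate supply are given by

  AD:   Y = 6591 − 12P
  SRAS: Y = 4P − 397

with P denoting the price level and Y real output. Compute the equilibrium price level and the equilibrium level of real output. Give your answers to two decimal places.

Set AD = SRAS: 6591 − 12P = 4P − 397, so 6988 = 16P and P = 436.75.
Substituting into AD, Y = 6591 − 12P = 1350.00.

P = 436.75, Y = 1350.00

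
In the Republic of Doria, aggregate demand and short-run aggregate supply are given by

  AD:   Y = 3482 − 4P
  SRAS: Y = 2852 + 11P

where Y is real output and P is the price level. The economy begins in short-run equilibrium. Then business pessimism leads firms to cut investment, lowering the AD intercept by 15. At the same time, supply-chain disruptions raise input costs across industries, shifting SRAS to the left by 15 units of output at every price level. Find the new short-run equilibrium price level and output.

P = 42, Y = 3299

After both shocks: AD is Y = 3467 − 4P and SRAS is Y = 2837 + 11P.
Setting them equal: 630 = 15P, so P = 42.
Y = 3467 − 4·42 = 3299.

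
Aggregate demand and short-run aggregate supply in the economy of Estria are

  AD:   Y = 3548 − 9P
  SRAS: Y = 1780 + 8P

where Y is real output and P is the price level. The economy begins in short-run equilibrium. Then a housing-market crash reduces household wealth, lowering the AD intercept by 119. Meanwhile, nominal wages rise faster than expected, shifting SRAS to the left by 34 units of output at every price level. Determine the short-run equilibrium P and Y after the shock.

P = 99, Y = 2538

After both shocks: AD is Y = 3429 − 9P and SRAS is Y = 1746 + 8P.
Setting them equal: 1683 = 17P, so P = 99.
Y = 3429 − 9·99 = 2538.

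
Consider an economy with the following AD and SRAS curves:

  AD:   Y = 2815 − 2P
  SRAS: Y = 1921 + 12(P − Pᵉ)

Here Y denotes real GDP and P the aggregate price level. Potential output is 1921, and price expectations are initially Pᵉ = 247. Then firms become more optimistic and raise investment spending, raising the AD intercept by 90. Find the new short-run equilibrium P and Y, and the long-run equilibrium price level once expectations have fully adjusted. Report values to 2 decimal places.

AD shifts right: new AD is Y = 2905 − 2P. With Pᵉ = 247, SRAS is Y = 12P − 1043.
Short run: 2905 − 2P = 12P − 1043 gives 3948 = 14P, so P = 282.00 and Y = 2905 − 2P = 2341.00.
Y = 2341.00 is above potential 1921; expectations adjust and SRAS shifts left until Y = 1921.
Long run: on the new AD curve, 1921 = 2905 − 2P gives P = 492.00.

Short run: P = 282.00, Y = 2341.00. Long run: P = 492.00.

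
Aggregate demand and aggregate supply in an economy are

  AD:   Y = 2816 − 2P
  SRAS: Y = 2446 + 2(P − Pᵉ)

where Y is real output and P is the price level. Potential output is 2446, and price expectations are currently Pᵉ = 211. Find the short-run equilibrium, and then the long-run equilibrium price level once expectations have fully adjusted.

Short run: P = 198, Y = 2420. Long run: P = 185.

Short run: with Pᵉ = 211, SRAS is Y = 2024 + 2P. Setting AD = SRAS gives 792 = 4P, so P = 198 and Y = 2816 − 2·198 = 2420.
Output 2420 is below potential 2446, so over time expected prices fall and SRAS shifts right until Y returns to 2446.
Long run: Y = 2446 on the AD curve gives 2446 = 2816 − 2P, so P = 185.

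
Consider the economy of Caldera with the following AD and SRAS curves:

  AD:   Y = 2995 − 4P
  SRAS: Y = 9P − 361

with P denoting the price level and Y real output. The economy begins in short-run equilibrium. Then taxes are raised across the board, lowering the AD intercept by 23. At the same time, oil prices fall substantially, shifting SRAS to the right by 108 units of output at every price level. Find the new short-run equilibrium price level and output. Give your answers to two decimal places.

P = 248.08, Y = 1979.69

After both shocks: AD is Y = 2972 − 4P and SRAS is Y = 9P − 253.
Setting them equal: 3225 = 13P, so P = 248.08.
Substituting into AD, Y = 1979.69.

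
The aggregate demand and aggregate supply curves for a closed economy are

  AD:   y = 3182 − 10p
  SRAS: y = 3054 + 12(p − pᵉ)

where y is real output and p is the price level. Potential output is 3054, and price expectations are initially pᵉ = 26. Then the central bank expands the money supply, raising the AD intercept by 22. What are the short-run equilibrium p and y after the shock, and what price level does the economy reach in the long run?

Short run: p = 21, y = 2994. Long run: p = 15.

AD shifts right: new AD is y = 3204 − 10p. With pᵉ = 26, SRAS is y = 2742 + 12p.
Short run: 3204 − 10p = 2742 + 12p gives 462 = 22p, so p = 21 and y = 3204 − 10·21 = 2994.
y = 2994 is below potential 3054; expectations adjust and SRAS shifts right until y = 3054.
Long run: on the new AD curve, 3054 = 3204 − 10p gives p = 15.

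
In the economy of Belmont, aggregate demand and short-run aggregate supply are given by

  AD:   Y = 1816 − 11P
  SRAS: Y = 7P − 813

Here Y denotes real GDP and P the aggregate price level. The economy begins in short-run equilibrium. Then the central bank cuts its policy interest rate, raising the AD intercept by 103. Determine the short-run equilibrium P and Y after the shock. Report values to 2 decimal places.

This is a positive demand shock: AD shifts right.
New AD: Y = 1919 − 11P.
Set AD = SRAS: 1919 − 11P = 7P − 813, so 2732 = 18P and P = 151.78.
Substituting into AD, Y = 249.44.

P = 151.78, Y = 249.44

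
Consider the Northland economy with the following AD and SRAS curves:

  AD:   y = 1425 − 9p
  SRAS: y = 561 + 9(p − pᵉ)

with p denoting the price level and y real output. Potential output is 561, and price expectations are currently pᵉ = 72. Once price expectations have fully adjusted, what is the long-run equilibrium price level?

Long-run p = 96

Short run: with pᵉ = 72, SRAS is y = 9p − 87. Setting AD = SRAS gives 1512 = 18p, so p = 84 and y = 1425 − 9·84 = 669.
Output 669 is above potential 561, so over time expected prices rise and SRAS shifts left until y returns to 561.
Long run: y = 561 on the AD curve gives 561 = 1425 − 9p, so p = 96.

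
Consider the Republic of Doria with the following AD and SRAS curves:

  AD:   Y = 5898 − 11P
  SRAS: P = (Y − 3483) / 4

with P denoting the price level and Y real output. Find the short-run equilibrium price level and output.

Rearrange SRAS to Y = 3483 + 4P.
Set AD = SRAS: 5898 − 11P = 3483 + 4P, so 2415 = 15P and P = 161.
Then Y = 5898 − 11·161 = 4127.

P = 161, Y = 4127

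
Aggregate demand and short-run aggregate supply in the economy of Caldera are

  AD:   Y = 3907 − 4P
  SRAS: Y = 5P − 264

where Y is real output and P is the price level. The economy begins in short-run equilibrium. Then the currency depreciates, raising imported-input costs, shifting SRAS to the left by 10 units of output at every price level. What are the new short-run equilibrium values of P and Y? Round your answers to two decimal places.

P = 464.56, Y = 2048.78

This is a negative supply shock: SRAS shifts left.
New SRAS: Y = 5P − 274.
Set AD = SRAS: 3907 − 4P = 5P − 274, so 4181 = 9P and P = 464.56.
Substituting into AD, Y = 2048.78.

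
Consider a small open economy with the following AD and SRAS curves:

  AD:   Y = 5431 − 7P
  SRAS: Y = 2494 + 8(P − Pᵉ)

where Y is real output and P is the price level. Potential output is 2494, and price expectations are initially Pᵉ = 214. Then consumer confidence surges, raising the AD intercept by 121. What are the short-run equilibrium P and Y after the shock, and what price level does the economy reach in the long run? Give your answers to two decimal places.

AD shifts right: new AD is Y = 5552 − 7P. With Pᵉ = 214, SRAS is Y = 782 + 8P.
Short run: 5552 − 7P = 782 + 8P gives 4770 = 15P, so P = 318.00 and Y = 5552 − 7P = 3326.00.
Y = 3326.00 is above potential 2494; expectations adjust and SRAS shifts left until Y = 2494.
Long run: on the new AD curve, 2494 = 5552 − 7P gives P = 436.86.

Short run: P = 318.00, Y = 3326.00. Long run: P = 436.86.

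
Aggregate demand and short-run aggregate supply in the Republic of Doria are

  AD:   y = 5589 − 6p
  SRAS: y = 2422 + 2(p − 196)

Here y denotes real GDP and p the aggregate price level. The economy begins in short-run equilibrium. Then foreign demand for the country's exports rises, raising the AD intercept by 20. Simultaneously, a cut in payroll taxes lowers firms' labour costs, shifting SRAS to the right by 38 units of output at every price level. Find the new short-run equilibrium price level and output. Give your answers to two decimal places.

p = 442.63, y = 2953.25

After both shocks: AD is y = 5609 − 6p and SRAS is y = 2068 + 2p.
Setting them equal: 3541 = 8p, so p = 442.63.
Substituting into AD, y = 2953.25.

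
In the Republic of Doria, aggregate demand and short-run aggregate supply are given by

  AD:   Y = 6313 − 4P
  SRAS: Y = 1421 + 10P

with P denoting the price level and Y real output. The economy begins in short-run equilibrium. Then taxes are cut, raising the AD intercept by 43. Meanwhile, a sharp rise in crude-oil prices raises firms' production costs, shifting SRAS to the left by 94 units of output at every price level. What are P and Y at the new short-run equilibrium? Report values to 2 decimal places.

After both shocks: AD is Y = 6356 − 4P and SRAS is Y = 1327 + 10P.
Setting them equal: 5029 = 14P, so P = 359.21.
Substituting into AD, Y = 4919.14.

P = 359.21, Y = 4919.14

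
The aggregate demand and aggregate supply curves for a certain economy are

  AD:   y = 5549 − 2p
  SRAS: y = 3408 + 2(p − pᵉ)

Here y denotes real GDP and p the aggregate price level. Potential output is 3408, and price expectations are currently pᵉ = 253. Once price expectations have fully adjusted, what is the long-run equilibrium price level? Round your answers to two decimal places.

Long-run p = 1070.50

Short run: with pᵉ = 253, SRAS is y = 2902 + 2p. Setting AD = SRAS gives 2647 = 4p, so p = 661.75 and y = 5549 − 2p = 4225.50.
Output 4225.50 is above potential 3408, so over time expected prices rise and SRAS shifts left until y returns to 3408.
Long run: y = 3408 on the AD curve gives 3408 = 5549 − 2p, so p = 1070.50.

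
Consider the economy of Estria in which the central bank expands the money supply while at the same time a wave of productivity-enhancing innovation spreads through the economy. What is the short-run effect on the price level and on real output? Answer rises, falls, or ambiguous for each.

The first event is a positive demand shock: AD shifts right, which by itself pushes P up and Y up.
The second is a favourable supply shock: SRAS shifts right, which by itself pushes P down and Y up.
The two shocks push P in opposite directions, so the effect on P is ambiguous. Both shocks push Y up, so Y rises.

Price level: ambiguous; output: rises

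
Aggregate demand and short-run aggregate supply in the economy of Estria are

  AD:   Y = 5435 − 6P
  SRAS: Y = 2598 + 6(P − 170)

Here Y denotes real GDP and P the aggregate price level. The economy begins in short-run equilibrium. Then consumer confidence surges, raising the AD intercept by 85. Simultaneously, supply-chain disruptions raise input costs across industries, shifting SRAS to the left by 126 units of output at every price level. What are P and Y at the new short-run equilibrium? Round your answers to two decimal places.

P = 339.00, Y = 3486.00

After both shocks: AD is Y = 5520 − 6P and SRAS is Y = 1452 + 6P.
Setting them equal: 4068 = 12P, so P = 339.00.
Substituting into AD, Y = 3486.00.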